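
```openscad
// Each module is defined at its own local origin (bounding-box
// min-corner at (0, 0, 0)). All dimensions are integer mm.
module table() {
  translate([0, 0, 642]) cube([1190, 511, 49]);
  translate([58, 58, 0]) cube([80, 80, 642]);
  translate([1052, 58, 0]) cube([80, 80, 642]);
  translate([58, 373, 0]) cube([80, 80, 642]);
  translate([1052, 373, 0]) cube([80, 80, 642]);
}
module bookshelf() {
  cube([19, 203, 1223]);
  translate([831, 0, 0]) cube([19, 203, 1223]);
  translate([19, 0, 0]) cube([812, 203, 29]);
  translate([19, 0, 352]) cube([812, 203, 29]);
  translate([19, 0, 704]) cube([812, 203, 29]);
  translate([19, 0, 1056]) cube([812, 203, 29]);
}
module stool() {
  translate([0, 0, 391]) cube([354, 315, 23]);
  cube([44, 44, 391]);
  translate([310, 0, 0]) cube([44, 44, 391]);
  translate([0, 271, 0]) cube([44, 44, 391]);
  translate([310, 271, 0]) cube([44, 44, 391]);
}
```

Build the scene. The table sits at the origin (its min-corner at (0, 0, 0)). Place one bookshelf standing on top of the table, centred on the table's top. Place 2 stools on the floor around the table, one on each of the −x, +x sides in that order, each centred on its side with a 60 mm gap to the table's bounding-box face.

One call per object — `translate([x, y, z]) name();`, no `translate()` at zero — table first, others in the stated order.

table();
translate([170, 154, 691]) bookshelf();
translate([-414, 98, 0]) stool();
translate([1250, 98, 0]) stool();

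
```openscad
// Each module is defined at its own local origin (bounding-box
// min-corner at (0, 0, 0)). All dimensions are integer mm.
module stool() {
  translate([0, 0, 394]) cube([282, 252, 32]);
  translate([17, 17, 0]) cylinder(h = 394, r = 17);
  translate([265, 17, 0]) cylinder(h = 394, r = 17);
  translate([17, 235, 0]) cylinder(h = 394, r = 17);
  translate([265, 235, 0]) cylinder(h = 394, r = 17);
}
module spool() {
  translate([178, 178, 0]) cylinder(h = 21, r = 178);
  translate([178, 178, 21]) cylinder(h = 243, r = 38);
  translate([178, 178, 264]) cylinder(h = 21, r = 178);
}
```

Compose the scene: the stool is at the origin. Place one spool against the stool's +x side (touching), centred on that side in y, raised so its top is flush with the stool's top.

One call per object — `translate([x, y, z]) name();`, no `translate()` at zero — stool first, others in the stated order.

stool();
translate([282, -52, 141]) spool();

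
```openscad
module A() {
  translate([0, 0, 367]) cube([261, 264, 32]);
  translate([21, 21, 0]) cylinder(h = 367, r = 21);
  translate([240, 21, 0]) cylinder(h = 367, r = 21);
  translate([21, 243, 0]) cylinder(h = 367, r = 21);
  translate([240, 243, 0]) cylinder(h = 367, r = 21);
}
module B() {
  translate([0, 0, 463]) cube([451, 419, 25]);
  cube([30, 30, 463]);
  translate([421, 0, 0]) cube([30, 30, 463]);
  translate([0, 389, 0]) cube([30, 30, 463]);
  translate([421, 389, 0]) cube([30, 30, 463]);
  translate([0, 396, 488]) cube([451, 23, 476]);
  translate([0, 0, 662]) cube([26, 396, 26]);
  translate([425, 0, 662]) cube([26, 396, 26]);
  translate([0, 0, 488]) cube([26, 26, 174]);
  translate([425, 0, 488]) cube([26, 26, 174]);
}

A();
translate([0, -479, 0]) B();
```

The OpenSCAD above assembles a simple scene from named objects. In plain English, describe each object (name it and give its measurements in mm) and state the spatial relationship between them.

A is a simple wooden stool: a rectangular seat 261 mm (x) by 264 mm (y), 32 mm thick, top face at z = 399 mm, on four round legs, each 42 mm in diameter. The legs rest on z = 0, each leg's axis is inset half a diameter from the nearest pair of seat edges (so the leg's bounding box is flush with the corner).

B is a chair: 451×419 mm seat, 25 mm thick, top at z = 488 mm, on four 30 mm square corner legs flush with the seat edges. A 23 mm thick backrest slab spans the full seat width, extending 476 mm above the seat top, its back face flush with the seat's +y edge. Two armrests of 26×26 mm section run along each side from the seat's front edge to the front of the backrest, top faces 200 mm above the seat top and outer faces flush with the seat's x-edges; a 26×26 mm post under the front of each armrest stands on the seat at the front corner.

The chair is on the floor beside the stool on its −y side.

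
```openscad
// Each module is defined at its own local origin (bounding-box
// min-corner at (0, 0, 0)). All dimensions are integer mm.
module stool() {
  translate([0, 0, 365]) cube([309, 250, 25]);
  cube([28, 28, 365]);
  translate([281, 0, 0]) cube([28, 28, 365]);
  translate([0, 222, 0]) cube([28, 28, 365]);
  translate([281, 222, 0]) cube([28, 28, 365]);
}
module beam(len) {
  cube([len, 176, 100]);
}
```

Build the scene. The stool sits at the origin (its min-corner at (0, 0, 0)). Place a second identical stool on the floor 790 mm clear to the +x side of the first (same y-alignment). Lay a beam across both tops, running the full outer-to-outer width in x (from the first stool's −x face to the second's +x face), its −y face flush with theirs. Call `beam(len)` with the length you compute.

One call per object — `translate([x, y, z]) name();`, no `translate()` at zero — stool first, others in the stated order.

stool();
translate([1099, 0, 0]) stool();
translate([0, 0, 390]) beam(1408);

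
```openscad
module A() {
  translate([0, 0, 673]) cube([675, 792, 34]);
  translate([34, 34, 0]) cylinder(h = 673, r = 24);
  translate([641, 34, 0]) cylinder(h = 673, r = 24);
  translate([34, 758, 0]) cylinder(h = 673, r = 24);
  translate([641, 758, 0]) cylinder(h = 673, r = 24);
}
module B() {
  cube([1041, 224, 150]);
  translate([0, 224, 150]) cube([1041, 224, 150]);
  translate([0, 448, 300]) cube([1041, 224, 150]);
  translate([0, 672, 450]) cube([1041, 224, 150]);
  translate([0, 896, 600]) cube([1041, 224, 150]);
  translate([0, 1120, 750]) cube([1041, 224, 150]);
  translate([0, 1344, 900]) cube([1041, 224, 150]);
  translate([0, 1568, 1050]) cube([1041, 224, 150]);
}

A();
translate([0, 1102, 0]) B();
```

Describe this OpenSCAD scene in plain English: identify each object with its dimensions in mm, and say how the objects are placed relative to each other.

A is a table: top 675 mm (x) × 792 mm (y), 34 mm thick, upper face at z = 707 mm, on four round legs of 48 mm diameter, each leg's bounding box inset 10 mm from the nearest pair of top edges, running from z = 0 to the bottom of the top.

B is a straight staircase of 8 solid steps. Each step is 1041 mm wide (x), 224 mm deep (y, the going) and 150 mm tall (the rise). The first step rests on the floor; each subsequent step sits one going further in +y and one rise higher in +z, directly behind and above the previous step with no overlap.

The staircase is on the floor beside the table on its +y side.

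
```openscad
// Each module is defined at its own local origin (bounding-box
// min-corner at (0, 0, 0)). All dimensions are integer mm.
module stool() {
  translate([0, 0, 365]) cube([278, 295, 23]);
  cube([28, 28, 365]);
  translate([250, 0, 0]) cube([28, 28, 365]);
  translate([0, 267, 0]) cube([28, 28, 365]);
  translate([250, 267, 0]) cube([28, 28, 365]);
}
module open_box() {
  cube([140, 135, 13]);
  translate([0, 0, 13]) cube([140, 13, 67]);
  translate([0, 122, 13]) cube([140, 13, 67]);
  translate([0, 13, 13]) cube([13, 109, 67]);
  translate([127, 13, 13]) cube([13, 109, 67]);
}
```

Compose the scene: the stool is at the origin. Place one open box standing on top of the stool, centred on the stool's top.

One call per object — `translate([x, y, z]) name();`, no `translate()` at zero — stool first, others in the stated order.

stool();
translate([69, 80, 388]) open_box();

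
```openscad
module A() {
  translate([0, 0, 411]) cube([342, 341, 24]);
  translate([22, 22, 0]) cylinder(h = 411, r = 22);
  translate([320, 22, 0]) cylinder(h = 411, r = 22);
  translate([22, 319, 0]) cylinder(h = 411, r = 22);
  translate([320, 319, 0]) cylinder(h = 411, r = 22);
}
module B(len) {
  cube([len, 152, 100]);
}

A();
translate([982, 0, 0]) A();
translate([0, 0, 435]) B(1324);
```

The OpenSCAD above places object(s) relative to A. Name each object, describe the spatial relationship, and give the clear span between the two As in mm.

Second stool starts at x = 982; first ends at x = 342; clear span = 982 − 342 = 640 mm.

A is a stool. B is a beam. A beam spans the tops of two stools. The clear span between the two stools is 640 mm.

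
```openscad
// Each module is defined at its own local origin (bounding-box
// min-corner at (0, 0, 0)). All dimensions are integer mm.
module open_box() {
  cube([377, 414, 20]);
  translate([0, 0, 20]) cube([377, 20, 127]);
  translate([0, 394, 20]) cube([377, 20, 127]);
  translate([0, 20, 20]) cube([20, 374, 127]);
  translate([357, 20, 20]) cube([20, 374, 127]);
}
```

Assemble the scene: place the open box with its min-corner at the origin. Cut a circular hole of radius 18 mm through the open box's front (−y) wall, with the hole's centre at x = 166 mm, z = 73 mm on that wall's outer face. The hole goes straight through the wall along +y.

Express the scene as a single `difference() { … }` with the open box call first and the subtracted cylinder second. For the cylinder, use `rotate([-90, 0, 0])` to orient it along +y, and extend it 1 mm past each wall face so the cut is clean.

difference() {
  open_box();
  translate([166, -1, 73]) rotate([-90, 0, 0]) cylinder(h = 22, r = 18);
}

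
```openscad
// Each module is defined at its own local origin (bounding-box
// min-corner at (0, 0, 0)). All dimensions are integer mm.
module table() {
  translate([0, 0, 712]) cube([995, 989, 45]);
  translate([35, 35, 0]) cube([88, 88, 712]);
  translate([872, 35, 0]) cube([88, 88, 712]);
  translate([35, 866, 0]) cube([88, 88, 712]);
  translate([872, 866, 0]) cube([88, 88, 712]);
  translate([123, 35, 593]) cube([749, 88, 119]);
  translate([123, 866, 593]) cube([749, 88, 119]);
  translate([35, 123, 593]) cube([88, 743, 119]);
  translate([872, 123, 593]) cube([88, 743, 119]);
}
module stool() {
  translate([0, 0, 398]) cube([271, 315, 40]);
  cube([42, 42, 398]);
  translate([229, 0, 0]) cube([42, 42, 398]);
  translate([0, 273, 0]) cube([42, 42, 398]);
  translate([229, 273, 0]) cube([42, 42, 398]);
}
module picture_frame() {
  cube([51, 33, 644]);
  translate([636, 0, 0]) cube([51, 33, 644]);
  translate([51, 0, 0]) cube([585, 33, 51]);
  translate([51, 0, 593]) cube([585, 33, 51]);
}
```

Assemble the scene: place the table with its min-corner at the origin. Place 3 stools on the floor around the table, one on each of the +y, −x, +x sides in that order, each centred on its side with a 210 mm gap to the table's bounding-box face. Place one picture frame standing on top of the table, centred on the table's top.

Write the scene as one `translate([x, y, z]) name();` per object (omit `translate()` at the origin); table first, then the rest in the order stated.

table();
translate([362, 1199, 0]) stool();
translate([-481, 337, 0]) stool();
translate([1205, 337, 0]) stool();
translate([154, 478, 757]) picture_frame();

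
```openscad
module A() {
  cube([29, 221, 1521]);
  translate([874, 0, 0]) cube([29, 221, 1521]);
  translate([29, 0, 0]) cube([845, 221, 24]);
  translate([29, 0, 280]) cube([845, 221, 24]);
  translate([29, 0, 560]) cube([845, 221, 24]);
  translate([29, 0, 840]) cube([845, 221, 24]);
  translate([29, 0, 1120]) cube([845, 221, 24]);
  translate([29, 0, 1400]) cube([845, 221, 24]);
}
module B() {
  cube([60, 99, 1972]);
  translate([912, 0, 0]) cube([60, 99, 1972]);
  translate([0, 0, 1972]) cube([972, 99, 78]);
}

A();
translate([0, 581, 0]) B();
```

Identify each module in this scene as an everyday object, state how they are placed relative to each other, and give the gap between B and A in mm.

The door frame's nearest face is 360 mm from the bookshelf's +y face.

A is a bookshelf. B is a door frame. The door frame is on the floor beside the bookshelf on its +y side. The gap between the door frame and the bookshelf is 360 mm.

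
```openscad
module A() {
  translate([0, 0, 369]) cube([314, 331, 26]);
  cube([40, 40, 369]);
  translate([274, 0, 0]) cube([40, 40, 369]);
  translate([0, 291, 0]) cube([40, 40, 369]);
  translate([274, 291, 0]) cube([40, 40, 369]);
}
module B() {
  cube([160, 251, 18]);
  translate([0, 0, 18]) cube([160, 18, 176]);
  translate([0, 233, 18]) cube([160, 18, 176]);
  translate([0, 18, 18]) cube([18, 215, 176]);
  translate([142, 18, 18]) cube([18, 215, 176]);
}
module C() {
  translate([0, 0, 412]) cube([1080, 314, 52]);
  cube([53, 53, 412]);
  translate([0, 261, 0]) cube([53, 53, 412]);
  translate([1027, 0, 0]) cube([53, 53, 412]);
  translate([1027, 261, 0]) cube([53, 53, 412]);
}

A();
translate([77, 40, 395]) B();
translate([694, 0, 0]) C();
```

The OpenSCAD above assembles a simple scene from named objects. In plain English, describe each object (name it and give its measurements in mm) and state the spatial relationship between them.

A is a simple wooden stool: a rectangular seat 314 mm (x) by 331 mm (y), 26 mm thick, top face at z = 395 mm, on four square legs, each 40×40 mm in cross-section. The legs rest on z = 0, each flush with a corner of the seat.

B is an open storage box with external size 160×251×194 mm and wall thickness 18 mm (the base is also 18 mm thick). The base covers the whole footprint; the four walls stand on the base, with the y-facing walls full-width and the x-facing walls fitting between their inner faces.

C is a long wooden bench with a 1080 mm (x) × 314 mm (y) seat, 52 mm thick, its top surface 464 mm above the floor. Four 53 mm square legs at the seat corners, flush with the edges, run from z = 0 to the seat underside.

The open box is on top of the stool, centred. The bench is on the floor beside the stool on its +x side.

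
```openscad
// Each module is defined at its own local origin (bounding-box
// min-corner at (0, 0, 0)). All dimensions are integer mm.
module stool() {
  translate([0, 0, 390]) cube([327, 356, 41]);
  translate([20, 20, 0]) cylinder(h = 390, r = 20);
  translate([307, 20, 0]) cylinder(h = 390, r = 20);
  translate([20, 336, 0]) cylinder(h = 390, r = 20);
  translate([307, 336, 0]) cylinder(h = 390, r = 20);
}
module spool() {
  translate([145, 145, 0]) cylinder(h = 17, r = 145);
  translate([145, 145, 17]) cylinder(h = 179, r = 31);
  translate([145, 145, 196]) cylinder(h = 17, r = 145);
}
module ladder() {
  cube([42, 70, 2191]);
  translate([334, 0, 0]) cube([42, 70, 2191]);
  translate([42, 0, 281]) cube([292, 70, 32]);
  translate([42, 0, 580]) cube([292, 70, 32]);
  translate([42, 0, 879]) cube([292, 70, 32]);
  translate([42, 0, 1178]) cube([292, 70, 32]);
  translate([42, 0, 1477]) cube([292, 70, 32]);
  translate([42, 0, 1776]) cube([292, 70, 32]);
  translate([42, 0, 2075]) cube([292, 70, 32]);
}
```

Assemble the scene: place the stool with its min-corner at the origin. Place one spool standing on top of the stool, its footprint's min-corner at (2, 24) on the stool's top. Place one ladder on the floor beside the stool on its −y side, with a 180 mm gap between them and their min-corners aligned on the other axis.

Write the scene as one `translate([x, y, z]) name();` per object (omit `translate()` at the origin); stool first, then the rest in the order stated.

stool();
translate([2, 24, 431]) spool();
translate([0, -250, 0]) ladder();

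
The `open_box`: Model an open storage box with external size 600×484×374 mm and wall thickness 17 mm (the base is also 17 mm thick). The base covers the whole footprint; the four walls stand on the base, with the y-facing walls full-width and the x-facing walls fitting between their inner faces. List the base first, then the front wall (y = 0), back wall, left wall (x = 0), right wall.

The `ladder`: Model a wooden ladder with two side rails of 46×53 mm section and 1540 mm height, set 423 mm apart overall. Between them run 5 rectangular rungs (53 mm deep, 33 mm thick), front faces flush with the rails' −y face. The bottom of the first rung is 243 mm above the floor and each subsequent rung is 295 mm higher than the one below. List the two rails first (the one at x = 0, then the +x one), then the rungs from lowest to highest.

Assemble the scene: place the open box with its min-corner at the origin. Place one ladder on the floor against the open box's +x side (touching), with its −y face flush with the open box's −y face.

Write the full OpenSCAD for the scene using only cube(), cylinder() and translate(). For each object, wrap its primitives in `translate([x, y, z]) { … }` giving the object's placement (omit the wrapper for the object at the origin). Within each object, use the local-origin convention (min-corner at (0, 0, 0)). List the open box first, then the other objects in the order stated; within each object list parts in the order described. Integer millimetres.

cube([600, 484, 17]);
translate([0, 0, 17]) cube([600, 17, 357]);
translate([0, 467, 17]) cube([600, 17, 357]);
translate([0, 17, 17]) cube([17, 450, 357]);
translate([583, 17, 17]) cube([17, 450, 357]);
translate([600, 0, 0]) {
  cube([46, 53, 1540]);
  translate([377, 0, 0]) cube([46, 53, 1540]);
  translate([46, 0, 243]) cube([331, 53, 33]);
  translate([46, 0, 538]) cube([331, 53, 33]);
  translate([46, 0, 833]) cube([331, 53, 33]);
  translate([46, 0, 1128]) cube([331, 53, 33]);
  translate([46, 0, 1423]) cube([331, 53, 33]);
}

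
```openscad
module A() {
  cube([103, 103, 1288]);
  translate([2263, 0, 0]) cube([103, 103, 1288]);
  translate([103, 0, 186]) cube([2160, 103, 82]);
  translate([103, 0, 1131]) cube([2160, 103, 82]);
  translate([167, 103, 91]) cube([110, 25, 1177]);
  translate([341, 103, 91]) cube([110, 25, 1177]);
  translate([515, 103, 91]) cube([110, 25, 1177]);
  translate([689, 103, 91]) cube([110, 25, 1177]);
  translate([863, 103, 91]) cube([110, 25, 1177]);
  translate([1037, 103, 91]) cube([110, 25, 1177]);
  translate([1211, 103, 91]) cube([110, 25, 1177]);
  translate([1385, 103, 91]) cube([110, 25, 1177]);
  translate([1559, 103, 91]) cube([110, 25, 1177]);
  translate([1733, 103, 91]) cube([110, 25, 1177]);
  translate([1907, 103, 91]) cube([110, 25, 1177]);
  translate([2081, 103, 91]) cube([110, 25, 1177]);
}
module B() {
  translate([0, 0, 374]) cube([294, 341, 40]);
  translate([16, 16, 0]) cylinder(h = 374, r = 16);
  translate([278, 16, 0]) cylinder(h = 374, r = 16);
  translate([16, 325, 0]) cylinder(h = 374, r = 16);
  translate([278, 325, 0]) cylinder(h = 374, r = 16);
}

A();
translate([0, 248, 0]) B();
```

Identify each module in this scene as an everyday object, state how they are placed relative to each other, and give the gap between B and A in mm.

The stool's nearest face is 120 mm from the fence section's +y face.

A is a fence section. B is a stool. The stool is on the floor beside the fence section on its +y side. The gap between the stool and the fence section is 120 mm.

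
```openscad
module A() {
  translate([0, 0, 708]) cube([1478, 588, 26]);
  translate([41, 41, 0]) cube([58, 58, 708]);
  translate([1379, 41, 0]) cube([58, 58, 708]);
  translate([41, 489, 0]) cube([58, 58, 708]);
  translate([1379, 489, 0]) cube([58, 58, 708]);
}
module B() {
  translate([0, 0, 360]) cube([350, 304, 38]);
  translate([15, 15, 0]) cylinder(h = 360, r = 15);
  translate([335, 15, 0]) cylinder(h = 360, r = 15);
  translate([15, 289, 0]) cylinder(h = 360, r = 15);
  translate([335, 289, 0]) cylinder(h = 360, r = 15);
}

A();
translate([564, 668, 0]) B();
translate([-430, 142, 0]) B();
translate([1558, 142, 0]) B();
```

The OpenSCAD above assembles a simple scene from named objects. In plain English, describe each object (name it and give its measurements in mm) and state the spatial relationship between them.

A is a table with a 1478×588 mm rectangular top, 26 mm thick, top surface at z = 734 mm, supported by four 58×58 mm square legs, each inset 41 mm from the nearest pair of top edges, running from the floor.

B is a simple wooden stool: a rectangular seat 350 mm (x) by 304 mm (y), 38 mm thick, top face at z = 398 mm, on four round legs, each 30 mm in diameter. The legs rest on z = 0, each leg's axis is inset half a diameter from the nearest pair of seat edges (so the leg's bounding box is flush with the corner).

Three stools sit around the table at the +y, −x, +x sides.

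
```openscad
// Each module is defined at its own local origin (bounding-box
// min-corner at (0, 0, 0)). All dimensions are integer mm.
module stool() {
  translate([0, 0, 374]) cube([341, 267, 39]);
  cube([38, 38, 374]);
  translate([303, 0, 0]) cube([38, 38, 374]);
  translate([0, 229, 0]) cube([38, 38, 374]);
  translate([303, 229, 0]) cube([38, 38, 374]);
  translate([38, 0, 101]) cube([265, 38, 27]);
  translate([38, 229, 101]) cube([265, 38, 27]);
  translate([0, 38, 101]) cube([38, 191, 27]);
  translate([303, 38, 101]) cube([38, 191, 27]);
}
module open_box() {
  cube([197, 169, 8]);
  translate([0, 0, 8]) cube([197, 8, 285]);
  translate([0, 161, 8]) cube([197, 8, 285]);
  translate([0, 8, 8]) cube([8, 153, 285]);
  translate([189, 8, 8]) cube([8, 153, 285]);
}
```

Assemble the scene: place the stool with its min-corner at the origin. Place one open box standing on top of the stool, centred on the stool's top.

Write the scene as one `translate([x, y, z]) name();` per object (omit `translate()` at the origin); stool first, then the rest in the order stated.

stool();
translate([72, 49, 413]) open_box();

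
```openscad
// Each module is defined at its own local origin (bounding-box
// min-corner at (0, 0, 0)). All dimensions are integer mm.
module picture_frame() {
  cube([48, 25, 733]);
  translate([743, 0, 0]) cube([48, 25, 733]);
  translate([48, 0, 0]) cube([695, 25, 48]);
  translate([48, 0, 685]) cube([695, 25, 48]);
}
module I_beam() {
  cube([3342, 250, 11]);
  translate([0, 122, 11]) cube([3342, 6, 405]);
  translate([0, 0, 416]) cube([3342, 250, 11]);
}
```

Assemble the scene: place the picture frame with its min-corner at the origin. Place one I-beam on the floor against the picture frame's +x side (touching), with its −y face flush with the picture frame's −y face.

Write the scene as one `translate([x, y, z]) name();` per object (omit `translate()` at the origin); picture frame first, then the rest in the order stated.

picture_frame();
translate([791, 0, 0]) I_beam();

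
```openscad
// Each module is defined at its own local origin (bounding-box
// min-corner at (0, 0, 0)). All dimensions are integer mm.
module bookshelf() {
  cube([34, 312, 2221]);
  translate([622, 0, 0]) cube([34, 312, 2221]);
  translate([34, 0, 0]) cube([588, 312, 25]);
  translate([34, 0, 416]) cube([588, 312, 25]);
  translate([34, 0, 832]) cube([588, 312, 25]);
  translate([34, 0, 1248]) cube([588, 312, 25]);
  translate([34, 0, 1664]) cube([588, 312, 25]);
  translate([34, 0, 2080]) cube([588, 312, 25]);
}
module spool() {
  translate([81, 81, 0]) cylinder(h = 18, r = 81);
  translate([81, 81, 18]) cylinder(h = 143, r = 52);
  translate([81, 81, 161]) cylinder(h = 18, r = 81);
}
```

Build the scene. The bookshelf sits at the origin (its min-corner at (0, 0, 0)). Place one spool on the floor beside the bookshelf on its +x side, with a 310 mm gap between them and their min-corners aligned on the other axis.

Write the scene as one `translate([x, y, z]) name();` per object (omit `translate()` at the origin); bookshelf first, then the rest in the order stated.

bookshelf();
translate([966, 0, 0]) spool();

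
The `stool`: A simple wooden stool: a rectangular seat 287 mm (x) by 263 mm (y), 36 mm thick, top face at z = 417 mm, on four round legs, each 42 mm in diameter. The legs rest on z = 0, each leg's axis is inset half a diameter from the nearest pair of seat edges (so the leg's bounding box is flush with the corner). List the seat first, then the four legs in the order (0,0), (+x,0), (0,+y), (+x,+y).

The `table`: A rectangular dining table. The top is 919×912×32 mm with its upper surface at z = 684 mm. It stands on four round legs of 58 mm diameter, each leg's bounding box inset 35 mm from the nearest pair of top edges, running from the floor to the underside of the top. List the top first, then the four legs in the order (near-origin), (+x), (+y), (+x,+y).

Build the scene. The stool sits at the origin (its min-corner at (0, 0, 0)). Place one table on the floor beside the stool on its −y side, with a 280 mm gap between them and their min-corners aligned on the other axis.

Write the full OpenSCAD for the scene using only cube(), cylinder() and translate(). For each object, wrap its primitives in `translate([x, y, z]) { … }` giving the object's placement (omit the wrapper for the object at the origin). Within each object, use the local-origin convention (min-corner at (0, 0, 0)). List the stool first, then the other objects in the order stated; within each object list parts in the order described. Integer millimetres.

translate([0, 0, 381]) cube([287, 263, 36]);
translate([21, 21, 0]) cylinder(h = 381, r = 21);
translate([266, 21, 0]) cylinder(h = 381, r = 21);
translate([21, 242, 0]) cylinder(h = 381, r = 21);
translate([266, 242, 0]) cylinder(h = 381, r = 21);
translate([0, -1192, 0]) {
  translate([0, 0, 652]) cube([919, 912, 32]);
  translate([64, 64, 0]) cylinder(h = 652, r = 29);
  translate([855, 64, 0]) cylinder(h = 652, r = 29);
  translate([64, 848, 0]) cylinder(h = 652, r = 29);
  translate([855, 848, 0]) cylinder(h = 652, r = 29);
}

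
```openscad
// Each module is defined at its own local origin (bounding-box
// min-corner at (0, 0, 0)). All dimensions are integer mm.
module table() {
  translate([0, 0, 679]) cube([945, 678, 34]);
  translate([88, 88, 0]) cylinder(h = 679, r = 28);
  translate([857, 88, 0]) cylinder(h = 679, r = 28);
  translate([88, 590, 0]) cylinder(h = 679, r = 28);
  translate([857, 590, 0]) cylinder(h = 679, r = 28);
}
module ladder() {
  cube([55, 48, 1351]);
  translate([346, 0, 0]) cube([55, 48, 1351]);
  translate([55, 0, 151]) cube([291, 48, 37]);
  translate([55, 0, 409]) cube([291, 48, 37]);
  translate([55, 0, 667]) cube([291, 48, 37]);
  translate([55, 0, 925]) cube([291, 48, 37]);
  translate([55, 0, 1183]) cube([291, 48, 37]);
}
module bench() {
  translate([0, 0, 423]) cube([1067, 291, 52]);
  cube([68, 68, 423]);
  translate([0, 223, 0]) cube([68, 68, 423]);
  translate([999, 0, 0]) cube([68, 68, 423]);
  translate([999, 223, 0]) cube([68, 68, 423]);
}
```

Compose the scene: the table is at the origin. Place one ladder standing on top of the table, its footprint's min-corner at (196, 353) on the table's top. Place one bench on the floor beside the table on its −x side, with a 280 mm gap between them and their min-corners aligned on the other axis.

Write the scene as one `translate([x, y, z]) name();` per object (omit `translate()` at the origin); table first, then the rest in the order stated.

table();
translate([196, 353, 713]) ladder();
translate([-1347, 0, 0]) bench();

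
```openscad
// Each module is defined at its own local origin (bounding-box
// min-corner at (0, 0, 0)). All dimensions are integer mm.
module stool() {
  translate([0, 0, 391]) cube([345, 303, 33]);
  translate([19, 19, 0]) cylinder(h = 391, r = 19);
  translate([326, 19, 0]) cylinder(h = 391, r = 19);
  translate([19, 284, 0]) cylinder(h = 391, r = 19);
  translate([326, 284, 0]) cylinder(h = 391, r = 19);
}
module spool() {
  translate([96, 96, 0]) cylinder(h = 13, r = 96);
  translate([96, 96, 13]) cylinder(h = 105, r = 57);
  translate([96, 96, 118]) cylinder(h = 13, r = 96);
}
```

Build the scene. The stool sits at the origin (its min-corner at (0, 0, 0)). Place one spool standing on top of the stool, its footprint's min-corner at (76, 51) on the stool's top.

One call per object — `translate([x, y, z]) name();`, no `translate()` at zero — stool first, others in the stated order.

stool();
translate([76, 51, 424]) spool();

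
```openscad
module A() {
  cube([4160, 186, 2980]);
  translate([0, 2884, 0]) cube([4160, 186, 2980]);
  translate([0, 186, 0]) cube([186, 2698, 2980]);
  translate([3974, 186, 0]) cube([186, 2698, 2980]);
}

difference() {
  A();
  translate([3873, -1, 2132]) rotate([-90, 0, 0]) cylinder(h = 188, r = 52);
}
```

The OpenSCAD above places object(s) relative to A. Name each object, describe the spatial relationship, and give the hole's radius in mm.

A is a house frame. The house frame has a circular hole through its front wall. The hole's radius is 52 mm.

The subtracted cylinder has r = 52 mm.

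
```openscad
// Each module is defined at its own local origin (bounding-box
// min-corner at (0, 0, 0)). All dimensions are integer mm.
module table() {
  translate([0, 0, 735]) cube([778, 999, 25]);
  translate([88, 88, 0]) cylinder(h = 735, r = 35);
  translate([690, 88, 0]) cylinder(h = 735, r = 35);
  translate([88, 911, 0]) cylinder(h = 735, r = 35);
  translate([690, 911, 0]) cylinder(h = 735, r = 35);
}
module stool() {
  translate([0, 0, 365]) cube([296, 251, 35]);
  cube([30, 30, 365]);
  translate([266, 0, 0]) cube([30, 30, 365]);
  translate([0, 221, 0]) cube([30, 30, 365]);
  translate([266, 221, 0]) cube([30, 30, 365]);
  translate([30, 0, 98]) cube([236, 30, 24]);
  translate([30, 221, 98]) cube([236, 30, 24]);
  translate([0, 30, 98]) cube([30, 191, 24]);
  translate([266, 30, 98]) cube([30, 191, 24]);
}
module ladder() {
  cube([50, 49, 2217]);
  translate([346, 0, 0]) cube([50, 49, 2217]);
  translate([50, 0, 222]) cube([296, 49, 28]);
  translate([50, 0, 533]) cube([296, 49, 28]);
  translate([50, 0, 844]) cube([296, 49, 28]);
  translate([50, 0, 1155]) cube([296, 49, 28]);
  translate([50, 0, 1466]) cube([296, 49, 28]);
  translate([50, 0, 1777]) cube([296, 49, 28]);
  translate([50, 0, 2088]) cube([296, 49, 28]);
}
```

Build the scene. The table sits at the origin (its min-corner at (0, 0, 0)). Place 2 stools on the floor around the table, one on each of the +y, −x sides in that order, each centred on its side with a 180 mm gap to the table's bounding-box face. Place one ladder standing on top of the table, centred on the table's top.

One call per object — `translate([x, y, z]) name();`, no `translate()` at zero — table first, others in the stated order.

table();
translate([241, 1179, 0]) stool();
translate([-476, 374, 0]) stool();
translate([191, 475, 760]) ladder();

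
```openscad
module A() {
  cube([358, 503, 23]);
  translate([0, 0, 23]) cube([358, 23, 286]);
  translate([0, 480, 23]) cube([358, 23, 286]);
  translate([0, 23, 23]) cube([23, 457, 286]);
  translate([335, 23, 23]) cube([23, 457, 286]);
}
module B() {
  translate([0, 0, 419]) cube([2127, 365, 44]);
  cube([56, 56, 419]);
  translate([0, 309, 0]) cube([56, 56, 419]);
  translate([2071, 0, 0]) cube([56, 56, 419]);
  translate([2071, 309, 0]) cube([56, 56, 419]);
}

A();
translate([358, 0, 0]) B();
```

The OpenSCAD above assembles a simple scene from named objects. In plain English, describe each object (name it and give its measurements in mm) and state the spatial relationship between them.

A is an open storage box with external size 358×503×309 mm and wall thickness 23 mm (the base is also 23 mm thick). The base covers the whole footprint; the four walls stand on the base, with the y-facing walls full-width and the x-facing walls fitting between their inner faces.

B is a bench: a 2127×365 mm seat slab, 44 mm thick, top at z = 463 mm, on four 56×56 mm square legs flush with the seat corners and standing on z = 0.

The bench is against the open box's +x side, with their −y faces flush.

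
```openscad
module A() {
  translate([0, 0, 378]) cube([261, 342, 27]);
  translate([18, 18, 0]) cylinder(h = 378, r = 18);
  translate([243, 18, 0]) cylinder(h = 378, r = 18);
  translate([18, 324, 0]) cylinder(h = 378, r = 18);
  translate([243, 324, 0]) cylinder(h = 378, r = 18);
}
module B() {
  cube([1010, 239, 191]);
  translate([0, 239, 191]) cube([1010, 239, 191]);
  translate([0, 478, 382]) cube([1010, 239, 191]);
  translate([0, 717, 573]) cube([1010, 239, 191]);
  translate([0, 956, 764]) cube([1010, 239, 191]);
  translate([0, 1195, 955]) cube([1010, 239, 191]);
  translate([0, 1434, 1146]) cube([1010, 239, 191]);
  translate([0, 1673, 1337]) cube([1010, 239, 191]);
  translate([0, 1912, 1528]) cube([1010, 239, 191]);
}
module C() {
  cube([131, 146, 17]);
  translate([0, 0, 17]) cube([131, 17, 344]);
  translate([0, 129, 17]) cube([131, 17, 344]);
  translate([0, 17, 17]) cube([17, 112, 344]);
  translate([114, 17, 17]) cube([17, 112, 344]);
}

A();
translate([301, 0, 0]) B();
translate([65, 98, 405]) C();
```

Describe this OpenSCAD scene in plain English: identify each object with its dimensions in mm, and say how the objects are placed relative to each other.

A is a four-legged stool. The seat is 261×342 mm, 27 mm thick, top at z = 405 mm. It stands on four round legs, each 36 mm in diameter, from z = 0 to the seat underside, each leg's axis is inset half a diameter from the nearest pair of seat edges (so the leg's bounding box is flush with the corner).

B is a straight staircase of 9 solid steps. Each step is 1010 mm wide (x), 239 mm deep (y, the going) and 191 mm tall (the rise). The first step rests on the floor; each subsequent step sits one going further in +y and one rise higher in +z, directly behind and above the previous step with no overlap.

C is an open storage box with external size 131×146×361 mm and wall thickness 17 mm (the base is also 17 mm thick). The base covers the whole footprint; the four walls stand on the base, with the y-facing walls full-width and the x-facing walls fitting between their inner faces.

The staircase is on the floor beside the stool on its +x side. The open box is on top of the stool, centred.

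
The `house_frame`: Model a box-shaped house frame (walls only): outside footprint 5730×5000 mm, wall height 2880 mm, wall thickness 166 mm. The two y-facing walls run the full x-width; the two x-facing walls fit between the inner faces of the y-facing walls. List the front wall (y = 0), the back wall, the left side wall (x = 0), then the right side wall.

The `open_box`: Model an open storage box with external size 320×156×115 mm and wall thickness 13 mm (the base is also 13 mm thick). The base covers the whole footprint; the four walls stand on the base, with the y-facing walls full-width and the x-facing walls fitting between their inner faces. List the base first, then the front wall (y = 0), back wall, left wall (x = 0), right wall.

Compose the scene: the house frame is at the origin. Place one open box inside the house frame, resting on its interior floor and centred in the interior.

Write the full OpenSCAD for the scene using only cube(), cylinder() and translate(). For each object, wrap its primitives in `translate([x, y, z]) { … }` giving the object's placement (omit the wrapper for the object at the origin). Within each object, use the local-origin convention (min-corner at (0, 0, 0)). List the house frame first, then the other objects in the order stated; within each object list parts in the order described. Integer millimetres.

cube([5730, 166, 2880]);
translate([0, 4834, 0]) cube([5730, 166, 2880]);
translate([0, 166, 0]) cube([166, 4668, 2880]);
translate([5564, 166, 0]) cube([166, 4668, 2880]);
translate([2705, 2422, 0]) {
  cube([320, 156, 13]);
  translate([0, 0, 13]) cube([320, 13, 102]);
  translate([0, 143, 13]) cube([320, 13, 102]);
  translate([0, 13, 13]) cube([13, 130, 102]);
  translate([307, 13, 13]) cube([13, 130, 102]);
}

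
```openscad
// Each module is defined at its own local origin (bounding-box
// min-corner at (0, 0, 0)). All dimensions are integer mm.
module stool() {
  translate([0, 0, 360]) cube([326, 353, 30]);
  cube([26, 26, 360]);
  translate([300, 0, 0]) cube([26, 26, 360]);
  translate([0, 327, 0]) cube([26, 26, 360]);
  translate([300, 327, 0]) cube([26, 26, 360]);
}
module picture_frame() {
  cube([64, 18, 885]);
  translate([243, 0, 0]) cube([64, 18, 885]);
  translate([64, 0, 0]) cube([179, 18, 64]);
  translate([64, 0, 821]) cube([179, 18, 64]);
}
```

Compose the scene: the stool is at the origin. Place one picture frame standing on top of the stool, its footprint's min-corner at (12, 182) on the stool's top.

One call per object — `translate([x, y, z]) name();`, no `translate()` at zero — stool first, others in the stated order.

stool();
translate([12, 182, 390]) picture_frame();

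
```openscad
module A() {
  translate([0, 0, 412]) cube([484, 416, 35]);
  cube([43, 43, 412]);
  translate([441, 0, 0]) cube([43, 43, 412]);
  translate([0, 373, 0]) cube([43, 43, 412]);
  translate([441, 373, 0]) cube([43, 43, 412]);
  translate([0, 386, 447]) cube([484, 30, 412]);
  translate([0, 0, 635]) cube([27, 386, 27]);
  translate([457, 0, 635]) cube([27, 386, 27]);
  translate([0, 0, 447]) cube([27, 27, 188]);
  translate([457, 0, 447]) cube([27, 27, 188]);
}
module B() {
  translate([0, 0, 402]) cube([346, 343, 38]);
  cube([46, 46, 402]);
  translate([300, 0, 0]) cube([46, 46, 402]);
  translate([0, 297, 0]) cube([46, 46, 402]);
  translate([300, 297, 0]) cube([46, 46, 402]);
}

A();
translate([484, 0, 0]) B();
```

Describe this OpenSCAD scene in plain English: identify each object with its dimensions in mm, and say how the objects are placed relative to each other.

A is a chair. The seat is a 484×416×35 mm slab with its top at z = 447 mm, on four 43×43 mm corner legs (flush with the seat edges, standing on z = 0). A flat backrest 30 mm thick, 412 mm tall, spans the full seat width and rises from the seat top along its +y edge, rear face flush with the rear of the seat. Two armrests of 27×27 mm section run along each side from the seat's front edge to the front of the backrest, top faces 215 mm above the seat top and outer faces flush with the seat's x-edges; a 27×27 mm post under the front of each armrest stands on the seat at the front corner.

B is a four-legged stool. The seat is a 346×343×38 mm slab whose top surface is at z = 440 mm; four square legs, each 46×46 mm in cross-section, run from the floor (z = 0) to the underside of the seat, each flush with a corner of the seat.

The stool is against the chair's +x side, with their −y faces flush.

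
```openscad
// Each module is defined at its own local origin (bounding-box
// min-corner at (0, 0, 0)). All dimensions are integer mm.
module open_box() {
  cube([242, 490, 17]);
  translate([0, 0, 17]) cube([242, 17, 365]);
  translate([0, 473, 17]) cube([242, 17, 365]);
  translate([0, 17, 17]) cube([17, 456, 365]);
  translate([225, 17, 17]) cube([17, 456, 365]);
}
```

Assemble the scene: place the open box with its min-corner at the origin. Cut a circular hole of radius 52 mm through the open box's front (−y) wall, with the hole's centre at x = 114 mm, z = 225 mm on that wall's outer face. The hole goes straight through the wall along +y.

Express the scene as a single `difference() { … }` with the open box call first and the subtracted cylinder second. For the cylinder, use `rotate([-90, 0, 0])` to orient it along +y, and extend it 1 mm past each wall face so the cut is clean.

difference() {
  open_box();
  translate([114, -1, 225]) rotate([-90, 0, 0]) cylinder(h = 19, r = 52);
}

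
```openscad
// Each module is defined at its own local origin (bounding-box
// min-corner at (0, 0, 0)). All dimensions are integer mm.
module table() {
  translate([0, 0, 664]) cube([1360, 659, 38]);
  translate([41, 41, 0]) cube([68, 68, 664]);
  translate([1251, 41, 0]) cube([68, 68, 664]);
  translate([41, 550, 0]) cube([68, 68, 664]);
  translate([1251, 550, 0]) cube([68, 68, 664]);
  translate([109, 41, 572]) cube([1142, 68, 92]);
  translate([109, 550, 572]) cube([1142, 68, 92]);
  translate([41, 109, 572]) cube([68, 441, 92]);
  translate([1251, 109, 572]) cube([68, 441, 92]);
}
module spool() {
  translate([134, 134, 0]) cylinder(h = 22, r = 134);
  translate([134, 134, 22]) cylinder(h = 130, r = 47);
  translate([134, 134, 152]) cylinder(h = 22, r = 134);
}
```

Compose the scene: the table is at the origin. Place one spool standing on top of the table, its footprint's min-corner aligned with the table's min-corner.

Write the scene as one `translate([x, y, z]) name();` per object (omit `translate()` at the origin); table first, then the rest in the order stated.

table();
translate([0, 0, 702]) spool();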